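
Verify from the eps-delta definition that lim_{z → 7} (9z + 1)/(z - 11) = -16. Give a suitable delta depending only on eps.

Let eps > 0. We want delta > 0 with 0 < |z − 7| < delta ⇒ |(9z + 1)/(z - 11) + 16| < eps.
Combining over a common denominator, (9z + 1)/(z - 11) + 16 = [(9z + 1)·(-4) − 64·(z - 11)] / [(-4)·(z - 11)] = -100(z − 7) / ((-4)(z - 11)).
So |(9z + 1)/(z - 11) + 16| = 100|z − 7| / (4·|z − 11|).
Require delta ≤ 2, so |z − 11| ≥ |-4| − |z − 7| > 4 − 2 = 2.
Hence |(9z + 1)/(z - 11) + 16| < 100|z − 7|/(4·2) = (25/2)|z − 7|, which is < eps once |z − 7| < (2/25)eps.
Take delta = min(2, (2/25)eps). Then 0 < |z − 7| < delta forces both bounds, so |(9z + 1)/(z - 11) + 16| < eps.

delta = min(2, (2/25)eps)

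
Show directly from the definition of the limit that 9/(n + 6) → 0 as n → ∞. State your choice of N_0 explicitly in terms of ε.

Suppose ε > 0. For n ≥ 1, |9/(n + 6) − 0| = 9/(n + 6) ≤ 9/n.
We need 9/n < ε, i.e. n > 9/ε.
Take N_0 = 9/ε. If n > N_0 then |9/(n + 6)| ≤ 9/n < ε.

N_0 = 9/ε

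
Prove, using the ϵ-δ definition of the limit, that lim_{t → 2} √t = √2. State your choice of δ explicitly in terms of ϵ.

δ = min(2, √2·ϵ)

Suppose ϵ > 0. We want δ > 0 such that 0 < |t − 2| < δ implies |√t − √2| < ϵ.
Rationalise: √t − √2 = (t − 2)/(√t + √2), so |√t − √2| = |t − 2|/(√t + √2).
Restrict δ ≤ 2 so that |t − 2| < 2 forces t > 0, and then √t + √2 > √2.
Hence |√t − √2| < |t − 2|/√2, which is < ϵ once |t − 2| < √2·ϵ.
Take δ = min(2, √2·ϵ). If 0 < |t − 2| < δ then t > 0 and |√t − √2| < |t − 2|/√2 < ϵ.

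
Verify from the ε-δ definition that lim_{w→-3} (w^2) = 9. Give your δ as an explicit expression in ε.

Let ε > 0. We seek δ > 0 with 0 < |w + 3| < δ ⇒ |w^2 − 9| < ε.
Factor: w^2 − 9 = (w + 3)(w - 3), so |w^2 − 9| = |w + 3|·|w - 3|.
Restrict δ ≤ 2. Then |w + 3| < 2 gives |w| < 5, so by the triangle inequality |w - 3| ≤ 5 + 3 = 8.
Hence |w^2 − 9| ≤ 8|w + 3|, which is < ε once |w + 3| < ε/8.
Take δ = min(2, ε/8). If 0 < |w + 3| < δ then both bounds hold and |w^2 − 9| ≤ 8|w + 3| < 8·(ε/8) = ε.

δ = min(2, ε/8)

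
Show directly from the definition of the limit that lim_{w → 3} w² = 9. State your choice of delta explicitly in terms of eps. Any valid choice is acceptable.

delta = min(2, eps/8)

Suppose eps > 0. We seek delta > 0 with 0 < |w − 3| < delta ⇒ |w² − 9| < eps.
Factor: w² − 9 = (w − 3)(w + 3), so |w² − 9| = |w − 3|·|w + 3|.
Impose delta ≤ 2 so that |w| < 5; then |w + 3| ≤ 8.
Hence |w² − 9| ≤ 8|w − 3|, which is < eps once |w − 3| < eps/8.
Take delta = min(2, eps/8). If 0 < |w − 3| < delta then both bounds hold and |w² − 9| ≤ 8|w − 3| < 8·(eps/8) = eps.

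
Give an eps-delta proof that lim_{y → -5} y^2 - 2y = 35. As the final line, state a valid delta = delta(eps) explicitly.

delta = min(2, eps/14)

Suppose eps > 0. We want delta > 0 such that 0 < |y + 5| < delta implies |(y^2 - 2y) − 35| < eps.
(y^2 - 2y) − 35 = y^2 - 2y - 35 = (y + 5)(y - 7).
So |(y^2 - 2y) − 35| = |y + 5|·|y - 7|.
Assume first that |y + 5| < 2, so |y| < 7. Then |y - 7| ≤ 7 + 7 = 14.
Hence |(y^2 - 2y) − 35| ≤ 14|y + 5| < eps provided |y + 5| < eps/14.
Choosing delta = min(2, eps/14) ensures both conditions, hence |(y^2 - 2y) − 35| < eps.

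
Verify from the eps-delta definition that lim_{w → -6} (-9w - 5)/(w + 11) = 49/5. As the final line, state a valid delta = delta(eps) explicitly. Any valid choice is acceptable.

delta = min(5/2, (25/188)eps)

Let eps > 0. We want delta > 0 with 0 < |w + 6| < delta ⇒ |(-9w - 5)/(w + 11) − (49/5)| < eps.
Combining over a common denominator, (-9w - 5)/(w + 11) − (49/5) = [(-9w - 5)·5 − 49·(w + 11)] / [5·(w + 11)] = -94(w + 6) / (5(w + 11)).
So |(-9w - 5)/(w + 11) − (49/5)| = 94|w + 6| / (5·|w + 11|).
Require delta ≤ 5/2, so |w + 11| ≥ |5| − |w + 6| > 5 − 5/2 = 5/2.
Hence |(-9w - 5)/(w + 11) − (49/5)| < 94|w + 6|/(5·(5/2)) = (188/25)|w + 6|, which is < eps once |w + 6| < (25/188)eps.
Take delta = min(5/2, (25/188)eps). Then 0 < |w + 6| < delta forces both bounds, so |(-9w - 5)/(w + 11) − (49/5)| < eps.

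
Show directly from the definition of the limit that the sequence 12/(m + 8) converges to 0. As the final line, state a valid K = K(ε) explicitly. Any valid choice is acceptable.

Suppose ε > 0. For m ≥ 1, |12/(m + 8) − 0| = 12/(m + 8) ≤ 12/m.
We need 12/m < ε, i.e. m > 12/ε.
Take K = 12/ε. If m > K then |12/(m + 8)| ≤ 12/m < ε.

K = 12/ε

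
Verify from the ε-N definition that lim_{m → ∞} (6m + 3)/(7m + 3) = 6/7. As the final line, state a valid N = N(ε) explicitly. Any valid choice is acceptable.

N = (3/49)/ε

Fix ε > 0. For m ≥ 1, |(6m + 3)/(7m + 3) − (6/7)| = |3|/(7(7m + 3)) = 3/(7(7m + 3)).
Since 7m + 3 ≥ 7m for m ≥ 1, this is ≤ 3/(7·7m) = (3/49)/m.
So |(6m + 3)/(7m + 3) − (6/7)| < ε whenever m > (3/49)/ε.
Take N = (3/49)/ε. If m > N then |(6m + 3)/(7m + 3) − (6/7)| ≤ (3/49)/m < ε.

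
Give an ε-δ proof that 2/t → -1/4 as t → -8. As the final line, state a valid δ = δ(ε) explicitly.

Fix ε > 0. We seek δ > 0 such that 0 < |t + 8| < δ implies |2/t + 1/4| < ε.
|2/t + 1/4| = 2·|-8 − t|/(8·|t|) = 2|t + 8|/(8|t|).
Require δ ≤ 4 so that |t| > 8 − 4 = 4, hence 8|t| > 32.
Then |2/t + 1/4| < 2|t + 8|/32, which is < ε when |t + 8| < 16ε.
Take δ = min(4, 16ε). Then 0 < |t + 8| < δ gives both |t + 8| < 4 and |t + 8| < 16ε, so |2/t + 1/4| < ε.

δ = min(4, 16ε)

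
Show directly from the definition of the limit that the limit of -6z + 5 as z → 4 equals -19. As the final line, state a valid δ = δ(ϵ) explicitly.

δ = ϵ/6

Suppose ϵ > 0. We need δ > 0 so that 0 < |z − 4| < δ implies |(-6z + 5) + 19| < ϵ.
Since (-6z + 5) + 19 = -6(z − 4), we have |(-6z + 5) + 19| = 6|z − 4|.
Thus it suffices that |z − 4| < ϵ/6.
Choosing δ = ϵ/6 gives |(-6z + 5) + 19| = 6|z − 4| < ϵ whenever |z − 4| < δ.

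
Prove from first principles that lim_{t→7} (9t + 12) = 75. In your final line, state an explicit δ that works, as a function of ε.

Fix ε > 0. We need δ > 0 so that 0 < |t − 7| < δ implies |(9t + 12) − 75| < ε.
|(9t + 12) − 75| = |9t - 63| = 9|t − 7|.
Thus it suffices that |t − 7| < ε/9.
Choosing δ = ε/9 gives |(9t + 12) − 75| = 9|t − 7| < ε whenever |t − 7| < δ.

δ = ε/9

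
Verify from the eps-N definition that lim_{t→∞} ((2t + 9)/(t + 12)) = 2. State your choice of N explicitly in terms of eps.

N = 15/eps

Let eps > 0. We seek N > 0 such that t > N implies |(2t + 9)/(t + 12) − 2| < eps.
(2t + 9)/(t + 12) − 2 = ((2t + 9) − 2(t + 12)) / ((t + 12)) = -15/((t + 12)).
For t > 0 we have t + 12 > t, so |(2t + 9)/(t + 12) − 2| = 15/((t + 12)) < 15/(t) = 15/t.
Thus |(2t + 9)/(t + 12) − 2| < eps whenever t > 15/eps.
Take N = 15/eps. If t > N then |(2t + 9)/(t + 12) − 2| < 15/t < eps.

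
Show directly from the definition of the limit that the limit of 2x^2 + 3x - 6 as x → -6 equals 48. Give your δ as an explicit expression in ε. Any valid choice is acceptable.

Let ε > 0 be given. We want δ > 0 such that 0 < |x + 6| < δ implies |(2x^2 + 3x - 6) − 48| < ε.
(2x^2 + 3x - 6) − 48 = 2x^2 + 3x - 54 = (x + 6)(2x - 9).
So |(2x^2 + 3x - 6) − 48| = |x + 6|·|2x - 9|.
Assume first that |x + 6| < 2, so |x| < 8. Then |2x - 9| ≤ 2·8 + 9 = 25.
Hence |(2x^2 + 3x - 6) − 48| ≤ 25|x + 6| < ε provided |x + 6| < ε/25.
Take δ = min(2, ε/25). Then 0 < |x + 6| < δ gives both |x + 6| < 2 and |x + 6| < ε/25, so |(2x^2 + 3x - 6) − 48| < ε.

δ = min(2, ε/25)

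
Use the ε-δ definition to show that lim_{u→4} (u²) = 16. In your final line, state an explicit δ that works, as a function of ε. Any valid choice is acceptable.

Let ε > 0. We seek δ > 0 with 0 < |u − 4| < δ ⇒ |u² − 16| < ε.
Factor: u² − 16 = (u − 4)(u + 4), so |u² − 16| = |u − 4|·|u + 4|.
Impose δ ≤ 1 so that |u| < 5; then |u + 4| ≤ 9.
Hence |u² − 16| ≤ 9|u − 4|, which is < ε once |u − 4| < ε/9.
Take δ = min(1, ε/9). If 0 < |u − 4| < δ then both bounds hold and |u² − 16| ≤ 9|u − 4| < 9·(ε/9) = ε.

δ = min(1, ε/9)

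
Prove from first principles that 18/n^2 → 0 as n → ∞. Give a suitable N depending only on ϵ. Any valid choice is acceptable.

Suppose ϵ > 0. For n ≥ 1, |18/n^2 − 0| = 18/n^2.
18/n^2 < ϵ ⇔ n^2 > 18/ϵ ⇔ n > (18/ϵ)^{1/2}.
Take N = (18/ϵ)^{1/2}. Then n > N implies 18/n^2 < ϵ.

N = (18/ϵ)^{1/2}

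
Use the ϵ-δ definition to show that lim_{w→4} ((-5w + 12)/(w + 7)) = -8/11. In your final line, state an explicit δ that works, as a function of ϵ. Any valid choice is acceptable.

δ = min(11/2, (121/94)ϵ)

Let ϵ > 0. We want δ > 0 with 0 < |w − 4| < δ ⇒ |(-5w + 12)/(w + 7) + 8/11| < ϵ.
Combining over a common denominator, (-5w + 12)/(w + 7) + 8/11 = [(-5w + 12)·11 − (-8)·(w + 7)] / [11·(w + 7)] = -47(w − 4) / (11(w + 7)).
So |(-5w + 12)/(w + 7) + 8/11| = 47|w − 4| / (11·|w + 7|).
Restrict δ ≤ 11/2. Then |w − 4| < 11/2 gives |w + 7| = |(w − 4) + 11| ≥ 11 − 11/2 = 11/2.
Hence |(-5w + 12)/(w + 7) + 8/11| < 47|w − 4|/(11·(11/2)) = (94/121)|w − 4|, which is < ϵ once |w − 4| < (121/94)ϵ.
Take δ = min(11/2, (121/94)ϵ). Then 0 < |w − 4| < δ forces both bounds, so |(-5w + 12)/(w + 7) + 8/11| < ϵ.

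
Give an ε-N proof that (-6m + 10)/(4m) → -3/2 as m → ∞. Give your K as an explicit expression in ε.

Let ε > 0. For m ≥ 1, |(-6m + 10)/(4m) + 3/2| = |40|/(4(4m)) = 40/(4(4m)).
Since 4m ≥ 4m for m ≥ 1, this is ≤ 40/(4·4m) = (5/2)/m.
So |(-6m + 10)/(4m) + 3/2| < ε whenever m > (5/2)/ε.
Take K = (5/2)/ε. If m > K then |(-6m + 10)/(4m) + 3/2| ≤ (5/2)/m < ε.

K = (5/2)/ε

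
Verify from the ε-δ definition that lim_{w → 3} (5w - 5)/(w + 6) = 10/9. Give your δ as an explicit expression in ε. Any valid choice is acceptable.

δ = min(9/2, (81/70)ε)

Let ε > 0 be given. We want δ > 0 with 0 < |w − 3| < δ ⇒ |(5w - 5)/(w + 6) − (10/9)| < ε.
Combining over a common denominator, (5w - 5)/(w + 6) − (10/9) = [(5w - 5)·9 − 10·(w + 6)] / [9·(w + 6)] = 35(w − 3) / (9(w + 6)).
So |(5w - 5)/(w + 6) − (10/9)| = 35|w − 3| / (9·|w + 6|).
Require δ ≤ 9/2, so |w + 6| ≥ |9| − |w − 3| > 9 − 9/2 = 9/2.
Hence |(5w - 5)/(w + 6) − (10/9)| < 35|w − 3|/(9·(9/2)) = (70/81)|w − 3|, which is < ε once |w − 3| < (81/70)ε.
Take δ = min(9/2, (81/70)ε). Then 0 < |w − 3| < δ forces both bounds, so |(5w - 5)/(w + 6) − (10/9)| < ε.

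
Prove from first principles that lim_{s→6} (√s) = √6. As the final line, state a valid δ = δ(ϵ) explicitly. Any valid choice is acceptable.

δ = min(6, √6·ϵ)

Let ϵ > 0 be given. We want δ > 0 such that 0 < |s − 6| < δ implies |√s − √6| < ϵ.
Rationalise: √s − √6 = (s − 6)/(√s + √6), so |√s − √6| = |s − 6|/(√s + √6).
Restrict δ ≤ 6 so that |s − 6| < 6 forces s > 0, and then √s + √6 > √6.
Hence |√s − √6| < |s − 6|/√6, which is < ϵ once |s − 6| < √6·ϵ.
Take δ = min(6, √6·ϵ). If 0 < |s − 6| < δ then s > 0 and |√s − √6| < |s − 6|/√6 < ϵ.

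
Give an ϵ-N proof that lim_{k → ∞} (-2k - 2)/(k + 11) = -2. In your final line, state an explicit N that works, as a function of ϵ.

Let ϵ > 0. For k ≥ 1, |(-2k - 2)/(k + 11) + 2| = |20|/((k + 11)) = 20/((k + 11)).
Since k + 11 ≥ k for k ≥ 1, this is ≤ 20/(k) = 20/k.
So |(-2k - 2)/(k + 11) + 2| < ϵ whenever k > 20/ϵ.
Take N = 20/ϵ. If k > N then |(-2k - 2)/(k + 11) + 2| ≤ 20/k < ϵ.

N = 20/ϵ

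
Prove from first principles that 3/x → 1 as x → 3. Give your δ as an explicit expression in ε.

δ = min(3/2, (3/2)ε)

Fix ε > 0. We seek δ > 0 such that 0 < |x − 3| < δ implies |3/x − 1| < ε.
|3/x − 1| = 3·|3 − x|/(3·|x|) = 3|x − 3|/(3|x|).
Restrict δ ≤ 3/2. Then |x − 3| < 3/2 gives |x| > 3/2, so 3|x| > 9/2.
Then |3/x − 1| < 3|x − 3|/(9/2), which is < ε when |x − 3| < (3/2)ε.
Take δ = min(3/2, (3/2)ε). Then 0 < |x − 3| < δ gives both |x − 3| < 3/2 and |x − 3| < (3/2)ε, so |3/x − 1| < ε.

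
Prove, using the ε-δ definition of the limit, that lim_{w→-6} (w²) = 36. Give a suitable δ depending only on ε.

δ = min(1, ε/13)

Suppose ε > 0. We seek δ > 0 with 0 < |w + 6| < δ ⇒ |w² − 36| < ε.
Factor: w² − 36 = (w + 6)(w - 6), so |w² − 36| = |w + 6|·|w - 6|.
Restrict δ ≤ 1. Then |w + 6| < 1 gives |w| < 7, so by the triangle inequality |w - 6| ≤ 7 + 6 = 13.
Hence |w² − 36| ≤ 13|w + 6|, which is < ε once |w + 6| < ε/13.
Take δ = min(1, ε/13). If 0 < |w + 6| < δ then both bounds hold and |w² − 36| ≤ 13|w + 6| < 13·(ε/13) = ε.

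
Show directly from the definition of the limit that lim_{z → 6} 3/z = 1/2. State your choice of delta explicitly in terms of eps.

Let eps > 0 be given. We seek delta > 0 such that 0 < |z − 6| < delta implies |3/z − (1/2)| < eps.
|3/z − (1/2)| = 3·|6 − z|/(6·|z|) = 3|z − 6|/(6|z|).
Restrict delta ≤ 3. Then |z − 6| < 3 gives |z| > 3, so 6|z| > 18.
Then |3/z − (1/2)| < 3|z − 6|/18, which is < eps when |z − 6| < 6eps.
Take delta = min(3, 6eps). Then 0 < |z − 6| < delta gives both |z − 6| < 3 and |z − 6| < 6eps, so |3/z − (1/2)| < eps.

delta = min(3, 6eps)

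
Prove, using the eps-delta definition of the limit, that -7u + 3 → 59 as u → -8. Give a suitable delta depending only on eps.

delta = eps/7

Let eps > 0. We need delta > 0 so that 0 < |u + 8| < delta implies |(-7u + 3) − 59| < eps.
|(-7u + 3) − 59| = |-7u - 56| = 7|u + 8|.
So 7|u + 8| < eps exactly when |u + 8| < eps/7.
Choosing delta = eps/7 gives |(-7u + 3) − 59| = 7|u + 8| < eps whenever |u + 8| < delta.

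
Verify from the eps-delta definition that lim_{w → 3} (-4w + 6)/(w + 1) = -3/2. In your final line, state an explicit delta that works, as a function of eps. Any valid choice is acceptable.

Let eps > 0 be given. We want delta > 0 with 0 < |w − 3| < delta ⇒ |(-4w + 6)/(w + 1) + 3/2| < eps.
Combining over a common denominator, (-4w + 6)/(w + 1) + 3/2 = [(-4w + 6)·4 − (-6)·(w + 1)] / [4·(w + 1)] = -10(w − 3) / (4(w + 1)).
So |(-4w + 6)/(w + 1) + 3/2| = 10|w − 3| / (4·|w + 1|).
Require delta ≤ 2, so |w + 1| ≥ |4| − |w − 3| > 4 − 2 = 2.
Hence |(-4w + 6)/(w + 1) + 3/2| < 10|w − 3|/(4·2) = (5/4)|w − 3|, which is < eps once |w − 3| < (4/5)eps.
Take delta = min(2, (4/5)eps). Then 0 < |w − 3| < delta forces both bounds, so |(-4w + 6)/(w + 1) + 3/2| < eps.

delta = min(2, (4/5)eps)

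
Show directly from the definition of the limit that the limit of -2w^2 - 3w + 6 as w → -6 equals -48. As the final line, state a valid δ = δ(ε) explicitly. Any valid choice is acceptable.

δ = min(1, ε/23)

Fix ε > 0. We want δ > 0 such that 0 < |w + 6| < δ implies |(-2w^2 - 3w + 6) + 48| < ε.
(-2w^2 - 3w + 6) + 48 = -2w^2 - 3w + 54 = (w + 6)(-2w + 9).
So |(-2w^2 - 3w + 6) + 48| = |w + 6|·|-2w + 9|.
Assume first that |w + 6| < 1, so |w| < 7. Then |-2w + 9| ≤ 2·7 + 9 = 23.
Hence |(-2w^2 - 3w + 6) + 48| ≤ 23|w + 6| < ε provided |w + 6| < ε/23.
Take δ = min(1, ε/23). Then 0 < |w + 6| < δ gives both |w + 6| < 1 and |w + 6| < ε/23, so |(-2w^2 - 3w + 6) + 48| < ε.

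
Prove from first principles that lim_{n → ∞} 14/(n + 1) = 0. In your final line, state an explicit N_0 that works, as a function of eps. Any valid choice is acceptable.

N_0 = 14/eps

Fix eps > 0. For n ≥ 1, |14/(n + 1) − 0| = 14/(n + 1) ≤ 14/n.
We need 14/n < eps, i.e. n > 14/eps.
Take N_0 = 14/eps. If n > N_0 then |14/(n + 1)| ≤ 14/n < eps.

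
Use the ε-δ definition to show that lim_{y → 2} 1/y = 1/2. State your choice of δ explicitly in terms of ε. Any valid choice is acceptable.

Suppose ε > 0. We seek δ > 0 such that 0 < |y − 2| < δ implies |1/y − (1/2)| < ε.
|1/y − (1/2)| = |2 − y|/(2·|y|) = |y − 2|/(2|y|).
Restrict δ ≤ 1. Then |y − 2| < 1 gives |y| > 1, so 2|y| > 2.
Then |1/y − (1/2)| < |y − 2|/2, which is < ε when |y − 2| < 2ε.
Take δ = min(1, 2ε). Then 0 < |y − 2| < δ gives both |y − 2| < 1 and |y − 2| < 2ε, so |1/y − (1/2)| < ε.

δ = min(1, 2ε)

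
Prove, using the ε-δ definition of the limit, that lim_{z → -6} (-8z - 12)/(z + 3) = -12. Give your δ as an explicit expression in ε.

Let ε > 0 be given. We want δ > 0 with 0 < |z + 6| < δ ⇒ |(-8z - 12)/(z + 3) + 12| < ε.
Combining over a common denominator, (-8z - 12)/(z + 3) + 12 = [(-8z - 12)·(-3) − 36·(z + 3)] / [(-3)·(z + 3)] = -12(z + 6) / ((-3)(z + 3)).
So |(-8z - 12)/(z + 3) + 12| = 12|z + 6| / (3·|z + 3|).
Require δ ≤ 3/2, so |z + 3| ≥ |-3| − |z + 6| > 3 − 3/2 = 3/2.
Hence |(-8z - 12)/(z + 3) + 12| < 12|z + 6|/(3·(3/2)) = (8/3)|z + 6|, which is < ε once |z + 6| < (3/8)ε.
Take δ = min(3/2, (3/8)ε). Then 0 < |z + 6| < δ forces both bounds, so |(-8z - 12)/(z + 3) + 12| < ε.

δ = min(3/2, (3/8)ε)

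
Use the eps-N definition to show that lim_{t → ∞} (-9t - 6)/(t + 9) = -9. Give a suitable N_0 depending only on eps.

N_0 = 75/eps

Fix eps > 0. We seek N_0 > 0 such that t > N_0 implies |(-9t - 6)/(t + 9) + 9| < eps.
(-9t - 6)/(t + 9) + 9 = ((-9t - 6) − (-9)(t + 9)) / ((t + 9)) = 75/((t + 9)).
For t > 0 we have t + 9 > t, so |(-9t - 6)/(t + 9) + 9| = 75/((t + 9)) < 75/(t) = 75/t.
Thus |(-9t - 6)/(t + 9) + 9| < eps whenever t > 75/eps.
Take N_0 = 75/eps. If t > N_0 then |(-9t - 6)/(t + 9) + 9| < 75/t < eps.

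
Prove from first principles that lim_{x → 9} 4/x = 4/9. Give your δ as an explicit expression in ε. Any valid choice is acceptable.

δ = min(9/2, (81/8)ε)

Let ε > 0. We seek δ > 0 such that 0 < |x − 9| < δ implies |4/x − (4/9)| < ε.
|4/x − (4/9)| = 4·|9 − x|/(9·|x|) = 4|x − 9|/(9|x|).
Restrict δ ≤ 9/2. Then |x − 9| < 9/2 gives |x| > 9/2, so 9|x| > 81/2.
Then |4/x − (4/9)| < 4|x − 9|/(81/2), which is < ε when |x − 9| < (81/8)ε.
Take δ = min(9/2, (81/8)ε). Then 0 < |x − 9| < δ gives both |x − 9| < 9/2 and |x − 9| < (81/8)ε, so |4/x − (4/9)| < ε.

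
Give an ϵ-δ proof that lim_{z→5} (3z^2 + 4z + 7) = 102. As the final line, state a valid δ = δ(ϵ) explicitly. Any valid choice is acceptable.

δ = min(1, ϵ/37)

Let ϵ > 0. We want δ > 0 such that 0 < |z − 5| < δ implies |(3z^2 + 4z + 7) − 102| < ϵ.
(3z^2 + 4z + 7) − 102 = 3z^2 + 4z - 95 = (z − 5)(3z + 19).
So |(3z^2 + 4z + 7) − 102| = |z − 5|·|3z + 19|.
Require δ ≤ 1. Then |z − 5| < 1 gives |z| < 6, and by the triangle inequality |3z + 19| ≤ 3·6 + 19 = 37.
Hence |(3z^2 + 4z + 7) − 102| ≤ 37|z − 5| < ϵ provided |z − 5| < ϵ/37.
Choosing δ = min(1, ϵ/37) ensures both conditions, hence |(3z^2 + 4z + 7) − 102| < ϵ.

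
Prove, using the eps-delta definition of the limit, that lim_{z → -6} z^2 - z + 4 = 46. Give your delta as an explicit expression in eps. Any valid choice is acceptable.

delta = min(1, eps/14)

Fix eps > 0. We want delta > 0 such that 0 < |z + 6| < delta implies |(z^2 - z + 4) − 46| < eps.
(z^2 - z + 4) − 46 = z^2 - z - 42 = (z + 6)(z - 7).
So |(z^2 - z + 4) − 46| = |z + 6|·|z - 7|.
Require delta ≤ 1. Then |z + 6| < 1 gives |z| < 7, and by the triangle inequality |z - 7| ≤ 7 + 7 = 14.
Hence |(z^2 - z + 4) − 46| ≤ 14|z + 6| < eps provided |z + 6| < eps/14.
Take delta = min(1, eps/14). Then 0 < |z + 6| < delta gives both |z + 6| < 1 and |z + 6| < eps/14, so |(z^2 - z + 4) − 46| < eps.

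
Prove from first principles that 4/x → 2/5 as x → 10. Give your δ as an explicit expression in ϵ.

δ = min(5, (25/2)ϵ)

Suppose ϵ > 0. We seek δ > 0 such that 0 < |x − 10| < δ implies |4/x − (2/5)| < ϵ.
|4/x − (2/5)| = 4·|10 − x|/(10·|x|) = 4|x − 10|/(10|x|).
Require δ ≤ 5 so that |x| > 10 − 5 = 5, hence 10|x| > 50.
Then |4/x − (2/5)| < 4|x − 10|/50, which is < ϵ when |x − 10| < (25/2)ϵ.
Take δ = min(5, (25/2)ϵ). Then 0 < |x − 10| < δ gives both |x − 10| < 5 and |x − 10| < (25/2)ϵ, so |4/x − (2/5)| < ϵ.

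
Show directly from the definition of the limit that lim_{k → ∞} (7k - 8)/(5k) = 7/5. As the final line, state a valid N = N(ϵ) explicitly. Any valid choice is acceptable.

N = (8/5)/ϵ

Let ϵ > 0 be given. For k ≥ 1, |(7k - 8)/(5k) − (7/5)| = |-40|/(5(5k)) = 40/(5(5k)).
Since 5k ≥ 5k for k ≥ 1, this is ≤ 40/(5·5k) = (8/5)/k.
So |(7k - 8)/(5k) − (7/5)| < ϵ whenever k > (8/5)/ϵ.
Take N = (8/5)/ϵ. If k > N then |(7k - 8)/(5k) − (7/5)| ≤ (8/5)/k < ϵ.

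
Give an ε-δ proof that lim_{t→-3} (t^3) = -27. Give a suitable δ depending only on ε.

δ = min(1, ε/37)

Suppose ε > 0. We seek δ > 0 with 0 < |t + 3| < δ ⇒ |t^3 + 27| < ε.
Factor: t^3 + 27 = (t + 3)(t^2 - 3t + 9), so |t^3 + 27| = |t + 3|·|t^2 - 3t + 9|.
Impose δ ≤ 1 so that |t| < 4; then |t^2 - 3t + 9| ≤ 37.
Hence |t^3 + 27| ≤ 37|t + 3|, which is < ε once |t + 3| < ε/37.
Take δ = min(1, ε/37). If 0 < |t + 3| < δ then both bounds hold and |t^3 + 27| ≤ 37|t + 3| < 37·(ε/37) = ε.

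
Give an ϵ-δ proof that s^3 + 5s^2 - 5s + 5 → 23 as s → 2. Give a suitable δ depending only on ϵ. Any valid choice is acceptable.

δ = min(1, ϵ/39)

Fix ϵ > 0. We want δ > 0 such that 0 < |s − 2| < δ implies |(s^3 + 5s^2 - 5s + 5) − 23| < ϵ.
(s^3 + 5s^2 - 5s + 5) − 23 = s^3 + 5s^2 - 5s - 18 = (s − 2)(s^2 + 7s + 9).
So |(s^3 + 5s^2 - 5s + 5) − 23| = |s − 2|·|s^2 + 7s + 9|.
Assume first that |s − 2| < 1, so |s| < 3. Then |s^2 + 7s + 9| ≤ 3^2 + 7·3 + 9 = 39.
Hence |(s^3 + 5s^2 - 5s + 5) − 23| ≤ 39|s − 2| < ϵ provided |s − 2| < ϵ/39.
Take δ = min(1, ϵ/39). Then 0 < |s − 2| < δ gives both |s − 2| < 1 and |s − 2| < ϵ/39, so |(s^3 + 5s^2 - 5s + 5) − 23| < ϵ.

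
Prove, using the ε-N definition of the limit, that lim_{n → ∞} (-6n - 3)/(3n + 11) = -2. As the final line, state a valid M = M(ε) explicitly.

Fix ε > 0. For n ≥ 1, |(-6n - 3)/(3n + 11) + 2| = |57|/(3(3n + 11)) = 57/(3(3n + 11)).
Since 3n + 11 ≥ 3n for n ≥ 1, this is ≤ 57/(3·3n) = (19/3)/n.
So |(-6n - 3)/(3n + 11) + 2| < ε whenever n > (19/3)/ε.
Take M = (19/3)/ε. If n > M then |(-6n - 3)/(3n + 11) + 2| ≤ (19/3)/n < ε.

M = (19/3)/ε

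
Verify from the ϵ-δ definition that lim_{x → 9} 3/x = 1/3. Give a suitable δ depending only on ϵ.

δ = min(9/2, (27/2)ϵ)

Let ϵ > 0. We seek δ > 0 such that 0 < |x − 9| < δ implies |3/x − (1/3)| < ϵ.
|3/x − (1/3)| = 3·|9 − x|/(9·|x|) = 3|x − 9|/(9|x|).
Restrict δ ≤ 9/2. Then |x − 9| < 9/2 gives |x| > 9/2, so 9|x| > 81/2.
Then |3/x − (1/3)| < 3|x − 9|/(81/2), which is < ϵ when |x − 9| < (27/2)ϵ.
Take δ = min(9/2, (27/2)ϵ). Then 0 < |x − 9| < δ gives both |x − 9| < 9/2 and |x − 9| < (27/2)ϵ, so |3/x − (1/3)| < ϵ.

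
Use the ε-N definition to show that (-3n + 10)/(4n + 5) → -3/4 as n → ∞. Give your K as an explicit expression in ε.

K = (55/16)/ε

Let ε > 0 be given. For n ≥ 1, |(-3n + 10)/(4n + 5) + 3/4| = |55|/(4(4n + 5)) = 55/(4(4n + 5)).
Since 4n + 5 ≥ 4n for n ≥ 1, this is ≤ 55/(4·4n) = (55/16)/n.
So |(-3n + 10)/(4n + 5) + 3/4| < ε whenever n > (55/16)/ε.
Take K = (55/16)/ε. If n > K then |(-3n + 10)/(4n + 5) + 3/4| ≤ (55/16)/n < ε.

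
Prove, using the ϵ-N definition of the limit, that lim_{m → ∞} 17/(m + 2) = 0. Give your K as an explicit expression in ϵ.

Let ϵ > 0. For m ≥ 1, |17/(m + 2) − 0| = 17/(m + 2) ≤ 17/m.
We need 17/m < ϵ, i.e. m > 17/ϵ.
Take K = 17/ϵ. If m > K then |17/(m + 2)| ≤ 17/m < ϵ.

K = 17/ϵ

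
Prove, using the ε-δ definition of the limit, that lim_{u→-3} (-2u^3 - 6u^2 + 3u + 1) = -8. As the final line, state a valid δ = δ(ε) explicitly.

Suppose ε > 0. We want δ > 0 such that 0 < |u + 3| < δ implies |(-2u^3 - 6u^2 + 3u + 1) + 8| < ε.
(-2u^3 - 6u^2 + 3u + 1) + 8 = -2u^3 - 6u^2 + 3u + 9 = (u + 3)(-2u^2 + 3).
So |(-2u^3 - 6u^2 + 3u + 1) + 8| = |u + 3|·|-2u^2 + 3|.
Require δ ≤ 1. Then |u + 3| < 1 gives |u| < 4, and by the triangle inequality |-2u^2 + 3| ≤ 2·4^2 + 3 = 35.
Hence |(-2u^3 - 6u^2 + 3u + 1) + 8| ≤ 35|u + 3| < ε provided |u + 3| < ε/35.
Take δ = min(1, ε/35). Then 0 < |u + 3| < δ gives both |u + 3| < 1 and |u + 3| < ε/35, so |(-2u^3 - 6u^2 + 3u + 1) + 8| < ε.

δ = min(1, ε/35)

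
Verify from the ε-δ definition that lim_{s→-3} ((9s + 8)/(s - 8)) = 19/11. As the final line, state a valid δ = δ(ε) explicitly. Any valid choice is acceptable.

Let ε > 0. We want δ > 0 with 0 < |s + 3| < δ ⇒ |(9s + 8)/(s - 8) − (19/11)| < ε.
Combining over a common denominator, (9s + 8)/(s - 8) − (19/11) = [(9s + 8)·(-11) − (-19)·(s - 8)] / [(-11)·(s - 8)] = -80(s + 3) / ((-11)(s - 8)).
So |(9s + 8)/(s - 8) − (19/11)| = 80|s + 3| / (11·|s − 8|).
Require δ ≤ 11/2, so |s − 8| ≥ |-11| − |s + 3| > 11 − 11/2 = 11/2.
Hence |(9s + 8)/(s - 8) − (19/11)| < 80|s + 3|/(11·(11/2)) = (160/121)|s + 3|, which is < ε once |s + 3| < (121/160)ε.
Take δ = min(11/2, (121/160)ε). Then 0 < |s + 3| < δ forces both bounds, so |(9s + 8)/(s - 8) − (19/11)| < ε.

δ = min(11/2, (121/160)ε)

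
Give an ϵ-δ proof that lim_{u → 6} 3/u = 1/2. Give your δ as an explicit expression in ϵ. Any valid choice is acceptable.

δ = min(3, 6ϵ)

Let ϵ > 0. We seek δ > 0 such that 0 < |u − 6| < δ implies |3/u − (1/2)| < ϵ.
|3/u − (1/2)| = 3·|6 − u|/(6·|u|) = 3|u − 6|/(6|u|).
Restrict δ ≤ 3. Then |u − 6| < 3 gives |u| > 3, so 6|u| > 18.
Then |3/u − (1/2)| < 3|u − 6|/18, which is < ϵ when |u − 6| < 6ϵ.
Take δ = min(3, 6ϵ). Then 0 < |u − 6| < δ gives both |u − 6| < 3 and |u − 6| < 6ϵ, so |3/u − (1/2)| < ϵ.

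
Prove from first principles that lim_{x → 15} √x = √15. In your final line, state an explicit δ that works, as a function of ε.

Let ε > 0 be given. We want δ > 0 such that 0 < |x − 15| < δ implies |√x − √15| < ε.
Rationalise: √x − √15 = (x − 15)/(√x + √15), so |√x − √15| = |x − 15|/(√x + √15).
Restrict δ ≤ 15 so that |x − 15| < 15 forces x > 0, and then √x + √15 > √15.
Hence |√x − √15| < |x − 15|/√15, which is < ε once |x − 15| < √15·ε.
Take δ = min(15, √15·ε). If 0 < |x − 15| < δ then x > 0 and |√x − √15| < |x − 15|/√15 < ε.

δ = min(15, √15·ε)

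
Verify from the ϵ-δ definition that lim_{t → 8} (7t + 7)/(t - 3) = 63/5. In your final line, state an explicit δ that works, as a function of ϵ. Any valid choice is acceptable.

Fix ϵ > 0. We want δ > 0 with 0 < |t − 8| < δ ⇒ |(7t + 7)/(t - 3) − (63/5)| < ϵ.
Combining over a common denominator, (7t + 7)/(t - 3) − (63/5) = [(7t + 7)·5 − 63·(t - 3)] / [5·(t - 3)] = -28(t − 8) / (5(t - 3)).
So |(7t + 7)/(t - 3) − (63/5)| = 28|t − 8| / (5·|t − 3|).
Require δ ≤ 5/2, so |t − 3| ≥ |5| − |t − 8| > 5 − 5/2 = 5/2.
Hence |(7t + 7)/(t - 3) − (63/5)| < 28|t − 8|/(5·(5/2)) = (56/25)|t − 8|, which is < ϵ once |t − 8| < (25/56)ϵ.
Take δ = min(5/2, (25/56)ϵ). Then 0 < |t − 8| < δ forces both bounds, so |(7t + 7)/(t - 3) − (63/5)| < ϵ.

δ = min(5/2, (25/56)ϵ)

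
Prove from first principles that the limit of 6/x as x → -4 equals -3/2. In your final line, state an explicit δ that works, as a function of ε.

δ = min(2, (4/3)ε)

Let ε > 0 be given. We seek δ > 0 such that 0 < |x + 4| < δ implies |6/x + 3/2| < ε.
|6/x + 3/2| = 6·|-4 − x|/(4·|x|) = 6|x + 4|/(4|x|).
Restrict δ ≤ 2. Then |x + 4| < 2 gives |x| > 2, so 4|x| > 8.
Then |6/x + 3/2| < 6|x + 4|/8, which is < ε when |x + 4| < (4/3)ε.
Take δ = min(2, (4/3)ε). Then 0 < |x + 4| < δ gives both |x + 4| < 2 and |x + 4| < (4/3)ε, so |6/x + 3/2| < ε.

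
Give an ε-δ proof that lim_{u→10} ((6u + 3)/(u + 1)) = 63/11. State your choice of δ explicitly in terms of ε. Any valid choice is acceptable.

Let ε > 0. We want δ > 0 with 0 < |u − 10| < δ ⇒ |(6u + 3)/(u + 1) − (63/11)| < ε.
Combining over a common denominator, (6u + 3)/(u + 1) − (63/11) = [(6u + 3)·11 − 63·(u + 1)] / [11·(u + 1)] = 3(u − 10) / (11(u + 1)).
So |(6u + 3)/(u + 1) − (63/11)| = 3|u − 10| / (11·|u + 1|).
Require δ ≤ 11/2, so |u + 1| ≥ |11| − |u − 10| > 11 − 11/2 = 11/2.
Hence |(6u + 3)/(u + 1) − (63/11)| < 3|u − 10|/(11·(11/2)) = (6/121)|u − 10|, which is < ε once |u − 10| < (121/6)ε.
Take δ = min(11/2, (121/6)ε). Then 0 < |u − 10| < δ forces both bounds, so |(6u + 3)/(u + 1) − (63/11)| < ε.

δ = min(11/2, (121/6)ε)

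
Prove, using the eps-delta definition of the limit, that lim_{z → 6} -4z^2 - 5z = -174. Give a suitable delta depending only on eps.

delta = min(1, eps/57)

Let eps > 0 be given. We want delta > 0 such that 0 < |z − 6| < delta implies |(-4z^2 - 5z) + 174| < eps.
(-4z^2 - 5z) + 174 = -4z^2 - 5z + 174 = (z − 6)(-4z - 29).
So |(-4z^2 - 5z) + 174| = |z − 6|·|-4z - 29|.
Assume first that |z − 6| < 1, so |z| < 7. Then |-4z - 29| ≤ 4·7 + 29 = 57.
Hence |(-4z^2 - 5z) + 174| ≤ 57|z − 6| < eps provided |z − 6| < eps/57.
Choosing delta = min(1, eps/57) ensures both conditions, hence |(-4z^2 - 5z) + 174| < eps.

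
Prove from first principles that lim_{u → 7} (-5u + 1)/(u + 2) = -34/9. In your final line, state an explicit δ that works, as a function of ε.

δ = min(9/2, (81/22)ε)

Let ε > 0. We want δ > 0 with 0 < |u − 7| < δ ⇒ |(-5u + 1)/(u + 2) + 34/9| < ε.
Combining over a common denominator, (-5u + 1)/(u + 2) + 34/9 = [(-5u + 1)·9 − (-34)·(u + 2)] / [9·(u + 2)] = -11(u − 7) / (9(u + 2)).
So |(-5u + 1)/(u + 2) + 34/9| = 11|u − 7| / (9·|u + 2|).
Require δ ≤ 9/2, so |u + 2| ≥ |9| − |u − 7| > 9 − 9/2 = 9/2.
Hence |(-5u + 1)/(u + 2) + 34/9| < 11|u − 7|/(9·(9/2)) = (22/81)|u − 7|, which is < ε once |u − 7| < (81/22)ε.
Take δ = min(9/2, (81/22)ε). Then 0 < |u − 7| < δ forces both bounds, so |(-5u + 1)/(u + 2) + 34/9| < ε.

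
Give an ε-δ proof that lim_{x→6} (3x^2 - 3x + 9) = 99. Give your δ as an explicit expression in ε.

δ = min(2, ε/39)

Let ε > 0 be given. We want δ > 0 such that 0 < |x − 6| < δ implies |(3x^2 - 3x + 9) − 99| < ε.
(3x^2 - 3x + 9) − 99 = 3x^2 - 3x - 90 = (x − 6)(3x + 15).
So |(3x^2 - 3x + 9) − 99| = |x − 6|·|3x + 15|.
Require δ ≤ 2. Then |x − 6| < 2 gives |x| < 8, and by the triangle inequality |3x + 15| ≤ 3·8 + 15 = 39.
Hence |(3x^2 - 3x + 9) − 99| ≤ 39|x − 6| < ε provided |x − 6| < ε/39.
Take δ = min(2, ε/39). Then 0 < |x − 6| < δ gives both |x − 6| < 2 and |x − 6| < ε/39, so |(3x^2 - 3x + 9) − 99| < ε.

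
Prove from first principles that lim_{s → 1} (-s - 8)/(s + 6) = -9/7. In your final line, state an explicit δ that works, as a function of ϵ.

Let ϵ > 0 be given. We want δ > 0 with 0 < |s − 1| < δ ⇒ |(-s - 8)/(s + 6) + 9/7| < ϵ.
Combining over a common denominator, (-s - 8)/(s + 6) + 9/7 = [(-s - 8)·7 − (-9)·(s + 6)] / [7·(s + 6)] = 2(s − 1) / (7(s + 6)).
So |(-s - 8)/(s + 6) + 9/7| = 2|s − 1| / (7·|s + 6|).
Require δ ≤ 7/2, so |s + 6| ≥ |7| − |s − 1| > 7 − 7/2 = 7/2.
Hence |(-s - 8)/(s + 6) + 9/7| < 2|s − 1|/(7·(7/2)) = (4/49)|s − 1|, which is < ϵ once |s − 1| < (49/4)ϵ.
Take δ = min(7/2, (49/4)ϵ). Then 0 < |s − 1| < δ forces both bounds, so |(-s - 8)/(s + 6) + 9/7| < ϵ.

δ = min(7/2, (49/4)ϵ)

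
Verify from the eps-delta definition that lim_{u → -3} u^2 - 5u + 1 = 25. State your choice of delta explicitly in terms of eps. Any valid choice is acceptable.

Let eps > 0. We want delta > 0 such that 0 < |u + 3| < delta implies |(u^2 - 5u + 1) − 25| < eps.
(u^2 - 5u + 1) − 25 = u^2 - 5u - 24 = (u + 3)(u - 8).
So |(u^2 - 5u + 1) − 25| = |u + 3|·|u - 8|.
Assume first that |u + 3| < 1, so |u| < 4. Then |u - 8| ≤ 4 + 8 = 12.
Hence |(u^2 - 5u + 1) − 25| ≤ 12|u + 3| < eps provided |u + 3| < eps/12.
Take delta = min(1, eps/12). Then 0 < |u + 3| < delta gives both |u + 3| < 1 and |u + 3| < eps/12, so |(u^2 - 5u + 1) − 25| < eps.

delta = min(1, eps/12)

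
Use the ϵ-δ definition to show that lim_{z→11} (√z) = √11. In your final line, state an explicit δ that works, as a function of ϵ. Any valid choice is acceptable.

δ = min(11, √11·ϵ)

Fix ϵ > 0. We want δ > 0 such that 0 < |z − 11| < δ implies |√z − √11| < ϵ.
Multiplying by the conjugate, |√z − √11| = |z − 11|/(√z + √11).
Restrict δ ≤ 11 so that |z − 11| < 11 forces z > 0, and then √z + √11 > √11.
Hence |√z − √11| < |z − 11|/√11, which is < ϵ once |z − 11| < √11·ϵ.
Take δ = min(11, √11·ϵ). If 0 < |z − 11| < δ then z > 0 and |√z − √11| < |z − 11|/√11 < ϵ.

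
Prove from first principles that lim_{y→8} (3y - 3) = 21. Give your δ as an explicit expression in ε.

δ = ε/3

Let ε > 0 be given. We need δ > 0 so that 0 < |y − 8| < δ implies |(3y - 3) − 21| < ε.
|(3y - 3) − 21| = |3y - 24| = 3|y − 8|.
Thus it suffices that |y − 8| < ε/3.
Take δ = ε/3. If 0 < |y − 8| < δ then |(3y - 3) − 21| = 3|y − 8| < 3·(ε/3) = ε.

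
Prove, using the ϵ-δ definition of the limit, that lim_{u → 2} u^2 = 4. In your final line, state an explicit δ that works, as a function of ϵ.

Let ϵ > 0 be given. We seek δ > 0 with 0 < |u − 2| < δ ⇒ |u^2 − 4| < ϵ.
Factor: u^2 − 4 = (u − 2)(u + 2), so |u^2 − 4| = |u − 2|·|u + 2|.
Restrict δ ≤ 2. Then |u − 2| < 2 gives |u| < 4, so by the triangle inequality |u + 2| ≤ 4 + 2 = 6.
Hence |u^2 − 4| ≤ 6|u − 2|, which is < ϵ once |u − 2| < ϵ/6.
Take δ = min(2, ϵ/6). If 0 < |u − 2| < δ then both bounds hold and |u^2 − 4| ≤ 6|u − 2| < 6·(ϵ/6) = ϵ.

δ = min(2, ϵ/6)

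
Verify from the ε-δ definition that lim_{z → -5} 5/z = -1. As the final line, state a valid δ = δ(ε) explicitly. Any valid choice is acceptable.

δ = min(5/2, (5/2)ε)

Let ε > 0. We seek δ > 0 such that 0 < |z + 5| < δ implies |5/z + 1| < ε.
|5/z + 1| = 5·|-5 − z|/(5·|z|) = 5|z + 5|/(5|z|).
Require δ ≤ 5/2 so that |z| > 5 − 5/2 = 5/2, hence 5|z| > 25/2.
Then |5/z + 1| < 5|z + 5|/(25/2), which is < ε when |z + 5| < (5/2)ε.
Take δ = min(5/2, (5/2)ε). Then 0 < |z + 5| < δ gives both |z + 5| < 5/2 and |z + 5| < (5/2)ε, so |5/z + 1| < ε.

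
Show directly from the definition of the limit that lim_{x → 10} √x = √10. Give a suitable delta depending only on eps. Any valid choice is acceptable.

Let eps > 0. We want delta > 0 such that 0 < |x − 10| < delta implies |√x − √10| < eps.
Rationalise: √x − √10 = (x − 10)/(√x + √10), so |√x − √10| = |x − 10|/(√x + √10).
Restrict delta ≤ 10 so that |x − 10| < 10 forces x > 0, and then √x + √10 > √10.
Hence |√x − √10| < |x − 10|/√10, which is < eps once |x − 10| < √10·eps.
Take delta = min(10, √10·eps). If 0 < |x − 10| < delta then x > 0 and |√x − √10| < |x − 10|/√10 < eps.

delta = min(10, √10·eps)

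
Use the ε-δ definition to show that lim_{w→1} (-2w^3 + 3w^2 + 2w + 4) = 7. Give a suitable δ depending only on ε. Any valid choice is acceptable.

Let ε > 0. We want δ > 0 such that 0 < |w − 1| < δ implies |(-2w^3 + 3w^2 + 2w + 4) − 7| < ε.
(-2w^3 + 3w^2 + 2w + 4) − 7 = -2w^3 + 3w^2 + 2w - 3 = (w − 1)(-2w^2 + w + 3).
So |(-2w^3 + 3w^2 + 2w + 4) − 7| = |w − 1|·|-2w^2 + w + 3|.
Require δ ≤ 2. Then |w − 1| < 2 gives |w| < 3, and by the triangle inequality |-2w^2 + w + 3| ≤ 2·3^2 + 3 + 3 = 24.
Hence |(-2w^3 + 3w^2 + 2w + 4) − 7| ≤ 24|w − 1| < ε provided |w − 1| < ε/24.
Take δ = min(2, ε/24). Then 0 < |w − 1| < δ gives both |w − 1| < 2 and |w − 1| < ε/24, so |(-2w^3 + 3w^2 + 2w + 4) − 7| < ε.

δ = min(2, ε/24)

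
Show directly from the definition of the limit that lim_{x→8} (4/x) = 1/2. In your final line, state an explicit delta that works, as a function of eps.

Fix eps > 0. We seek delta > 0 such that 0 < |x − 8| < delta implies |4/x − (1/2)| < eps.
|4/x − (1/2)| = 4·|8 − x|/(8·|x|) = 4|x − 8|/(8|x|).
Restrict delta ≤ 4. Then |x − 8| < 4 gives |x| > 4, so 8|x| > 32.
Then |4/x − (1/2)| < 4|x − 8|/32, which is < eps when |x − 8| < 8eps.
Take delta = min(4, 8eps). Then 0 < |x − 8| < delta gives both |x − 8| < 4 and |x − 8| < 8eps, so |4/x − (1/2)| < eps.

delta = min(4, 8eps)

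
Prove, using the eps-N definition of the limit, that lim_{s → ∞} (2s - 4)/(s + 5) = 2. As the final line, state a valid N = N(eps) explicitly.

N = 14/eps

Fix eps > 0. We seek N > 0 such that s > N implies |(2s - 4)/(s + 5) − 2| < eps.
(2s - 4)/(s + 5) − 2 = ((2s - 4) − 2(s + 5)) / ((s + 5)) = -14/((s + 5)).
For s > 0 we have s + 5 > s, so |(2s - 4)/(s + 5) − 2| = 14/((s + 5)) < 14/(s) = 14/s.
Thus |(2s - 4)/(s + 5) − 2| < eps whenever s > 14/eps.
Take N = 14/eps. If s > N then |(2s - 4)/(s + 5) − 2| < 14/s < eps.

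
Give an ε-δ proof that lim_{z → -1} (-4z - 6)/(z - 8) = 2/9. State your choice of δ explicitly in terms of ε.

Suppose ε > 0. We want δ > 0 with 0 < |z + 1| < δ ⇒ |(-4z - 6)/(z - 8) − (2/9)| < ε.
Combining over a common denominator, (-4z - 6)/(z - 8) − (2/9) = [(-4z - 6)·(-9) − (-2)·(z - 8)] / [(-9)·(z - 8)] = 38(z + 1) / ((-9)(z - 8)).
So |(-4z - 6)/(z - 8) − (2/9)| = 38|z + 1| / (9·|z − 8|).
Require δ ≤ 9/2, so |z − 8| ≥ |-9| − |z + 1| > 9 − 9/2 = 9/2.
Hence |(-4z - 6)/(z - 8) − (2/9)| < 38|z + 1|/(9·(9/2)) = (76/81)|z + 1|, which is < ε once |z + 1| < (81/76)ε.
Take δ = min(9/2, (81/76)ε). Then 0 < |z + 1| < δ forces both bounds, so |(-4z - 6)/(z - 8) − (2/9)| < ε.

δ = min(9/2, (81/76)ε)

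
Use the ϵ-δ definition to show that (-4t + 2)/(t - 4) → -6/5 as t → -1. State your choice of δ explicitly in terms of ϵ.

Suppose ϵ > 0. We want δ > 0 with 0 < |t + 1| < δ ⇒ |(-4t + 2)/(t - 4) + 6/5| < ϵ.
Combining over a common denominator, (-4t + 2)/(t - 4) + 6/5 = [(-4t + 2)·(-5) − 6·(t - 4)] / [(-5)·(t - 4)] = 14(t + 1) / ((-5)(t - 4)).
So |(-4t + 2)/(t - 4) + 6/5| = 14|t + 1| / (5·|t − 4|).
Restrict δ ≤ 5/2. Then |t + 1| < 5/2 gives |t − 4| = |(t + 1) + (-5)| ≥ 5 − 5/2 = 5/2.
Hence |(-4t + 2)/(t - 4) + 6/5| < 14|t + 1|/(5·(5/2)) = (28/25)|t + 1|, which is < ϵ once |t + 1| < (25/28)ϵ.
Take δ = min(5/2, (25/28)ϵ). Then 0 < |t + 1| < δ forces both bounds, so |(-4t + 2)/(t - 4) + 6/5| < ϵ.

δ = min(5/2, (25/28)ϵ)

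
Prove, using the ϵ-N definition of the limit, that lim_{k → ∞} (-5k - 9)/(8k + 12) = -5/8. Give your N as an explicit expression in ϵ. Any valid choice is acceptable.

N = (3/16)/ϵ

Let ϵ > 0 be given. For k ≥ 1, |(-5k - 9)/(8k + 12) + 5/8| = |-12|/(8(8k + 12)) = 12/(8(8k + 12)).
Since 8k + 12 ≥ 8k for k ≥ 1, this is ≤ 12/(8·8k) = (3/16)/k.
So |(-5k - 9)/(8k + 12) + 5/8| < ϵ whenever k > (3/16)/ϵ.
Take N = (3/16)/ϵ. If k > N then |(-5k - 9)/(8k + 12) + 5/8| ≤ (3/16)/k < ϵ.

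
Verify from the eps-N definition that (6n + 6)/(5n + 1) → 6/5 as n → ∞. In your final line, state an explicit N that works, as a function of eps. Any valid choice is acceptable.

Let eps > 0 be given. For n ≥ 1, |(6n + 6)/(5n + 1) − (6/5)| = |24|/(5(5n + 1)) = 24/(5(5n + 1)).
Since 5n + 1 ≥ 5n for n ≥ 1, this is ≤ 24/(5·5n) = (24/25)/n.
So |(6n + 6)/(5n + 1) − (6/5)| < eps whenever n > (24/25)/eps.
Take N = (24/25)/eps. If n > N then |(6n + 6)/(5n + 1) − (6/5)| ≤ (24/25)/n < eps.

N = (24/25)/eps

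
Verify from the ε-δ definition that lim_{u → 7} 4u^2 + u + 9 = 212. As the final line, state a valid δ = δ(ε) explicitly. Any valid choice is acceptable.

δ = min(1, ε/61)

Suppose ε > 0. We want δ > 0 such that 0 < |u − 7| < δ implies |(4u^2 + u + 9) − 212| < ε.
(4u^2 + u + 9) − 212 = 4u^2 + u - 203 = (u − 7)(4u + 29).
So |(4u^2 + u + 9) − 212| = |u − 7|·|4u + 29|.
Assume first that |u − 7| < 1, so |u| < 8. Then |4u + 29| ≤ 4·8 + 29 = 61.
Hence |(4u^2 + u + 9) − 212| ≤ 61|u − 7| < ε provided |u − 7| < ε/61.
Choosing δ = min(1, ε/61) ensures both conditions, hence |(4u^2 + u + 9) − 212| < ε.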